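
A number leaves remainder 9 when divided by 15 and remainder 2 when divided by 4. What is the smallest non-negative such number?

Write x = 9 + 15·k. Then 15·k ≡ 2 − 9 ≡ 1 (mod 4).
Need 15⁻¹ mod 4. Extended Euclid on (4, 3):
4 = 1×3 + 1
3 = 3×1 + 0
Back-substitute:
1 = 4 − 3
15⁻¹ ≡ 3 (mod 4), so k ≡ 3·1 ≡ 3 (mod 4).
x = 9 + 15·3 = 54.

54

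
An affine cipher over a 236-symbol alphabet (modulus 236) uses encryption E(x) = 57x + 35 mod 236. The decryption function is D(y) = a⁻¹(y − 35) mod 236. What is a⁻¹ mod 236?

Apply the Euclidean algorithm to 236 and 57:
236 = 4×57 + 8
57 = 7×8 + 1
8 = 8×1 + 0
The gcd is 1. Working backward:
1 = 57 − 7·8
1 = −7·236 + 29·57
So 57·29 ≡ 1 (mod 236).

29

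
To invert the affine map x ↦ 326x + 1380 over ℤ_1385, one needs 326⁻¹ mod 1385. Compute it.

701

gcd(1385, 326) by repeated division:
1385 = 4*326 + 81
326 = 4*81 + 2
81 = 40*2 + 1
2 = 2*1 + 0
Since gcd(326, 1385) = 1, back-substitute to write 1 as a combination:
1 = 81 − 40·2
1 = −40·326 + 161·81
1 = 161·1385 − 684·326
Thus 326·(-684) ≡ 1 (mod 1385); reducing, -684 mod 1385 = 701.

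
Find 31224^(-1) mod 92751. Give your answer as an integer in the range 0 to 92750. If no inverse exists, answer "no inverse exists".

no inverse exists

Compute gcd(31224, 92751):
92751 = 2*31224 + 30303
31224 = 1*30303 + 921
30303 = 32*921 + 831
921 = 1*831 + 90
831 = 9*90 + 21
90 = 4*21 + 6
21 = 3*6 + 3
6 = 2*3 + 0
The gcd is 3, not 1, hence no inverse exists.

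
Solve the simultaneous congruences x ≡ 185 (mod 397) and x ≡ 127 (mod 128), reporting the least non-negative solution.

37503

Write x = 185 + 397·k. Then 397·k ≡ 127 − 185 ≡ 70 (mod 128).
Need 397⁻¹ mod 128. Extended Euclid on (128, 13):
128 = 9×13 + 11
13 = 1×11 + 2
11 = 5×2 + 1
2 = 2×1 + 0
Back-substitute:
1 = 11 − 5·2
1 = −5·13 + 6·11
1 = 6·128 − 59·13
397⁻¹ ≡ 69 (mod 128), so k ≡ 69·70 ≡ 94 (mod 128).
x = 185 + 397·94 = 37503.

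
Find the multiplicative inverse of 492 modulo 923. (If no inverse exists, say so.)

227

gcd(923, 492) by repeated division:
923 = 1*492 + 431
492 = 1*431 + 61
431 = 7*61 + 4
61 = 15*4 + 1
4 = 4*1 + 0
gcd = 1, so the inverse exists. Back-substitute:
1 = 61 − 15·4
1 = −15·431 + 106·61
1 = 106·492 − 121·431
1 = −121·923 + 227·492
So 492·227 ≡ 1 (mod 923).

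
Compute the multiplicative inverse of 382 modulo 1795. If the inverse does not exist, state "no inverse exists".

1358

Run Euclid on (1795, 382):
1795 = 4×382 + 267
382 = 1×267 + 115
267 = 2×115 + 37
115 = 3×37 + 4
37 = 9×4 + 1
4 = 4×1 + 0
Since gcd(382, 1795) = 1, back-substitute to write 1 as a combination:
1 = 37 − 9·4
1 = −9·115 + 28·37
1 = 28·267 − 65·115
1 = −65·382 + 93·267
1 = 93·1795 − 437·382
So 382·(-437) ≡ 1 (mod 1795), and -437 ≡ 1358 (mod 1795).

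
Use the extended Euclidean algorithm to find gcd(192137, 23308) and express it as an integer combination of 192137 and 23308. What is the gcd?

1

Euclidean algorithm:
192137 = 8*23308 + 5673
23308 = 4*5673 + 616
5673 = 9*616 + 129
616 = 4*129 + 100
129 = 1*100 + 29
100 = 3*29 + 13
29 = 2*13 + 3
13 = 4*3 + 1
3 = 3*1 + 0
gcd(192137, 23308) = 1.
Back-substituting:
1 = 13 − 4·3
1 = −4·29 + 9·13
1 = 9·100 − 31·29
1 = −31·129 + 40·100
1 = 40·616 − 191·129
1 = −191·5673 + 1759·616
1 = 1759·23308 − 7227·5673
1 = −7227·192137 + 59575·23308
So 1 = (-7227)·192137 + (59575)·23308.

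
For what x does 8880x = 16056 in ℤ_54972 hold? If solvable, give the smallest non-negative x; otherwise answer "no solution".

138

First find gcd(8880, 54972):
54972 = 6×8880 + 1692
8880 = 5×1692 + 420
1692 = 4×420 + 12
420 = 35×12 + 0
gcd = 12 and 12 | 16056, so solutions exist. Divide through by 12: 740x ≡ 1338 (mod 4581).
Now find 740⁻¹ mod 4581:
4581 = 6×740 + 141
740 = 5×141 + 35
141 = 4×35 + 1
35 = 35×1 + 0
Back-substitute:
1 = 141 − 4·35
1 = −4·740 + 21·141
1 = 21·4581 − 130·740
So 740·(-130) ≡ 1 (mod 4581), i.e. 740⁻¹ ≡ 4451.
Then x ≡ 4451·1338 ≡ 138 (mod 4581); the smallest non-negative solution is x = 138.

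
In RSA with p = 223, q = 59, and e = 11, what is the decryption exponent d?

10535

φ(n) = (p−1)(q−1) = 222·58 = 12876.
Need d with 11·d ≡ 1 (mod 12876). Apply the extended Euclidean algorithm:
12876 = 1170×11 + 6
11 = 1×6 + 5
6 = 1×5 + 1
5 = 5×1 + 0
Back-substitute:
1 = 6 − 5
1 = −11 + 2·6
1 = 2·12876 − 2341·11
So 11·(-2341) ≡ 1 (mod 12876), hence d ≡ -2341 ≡ 10535 (mod 12876).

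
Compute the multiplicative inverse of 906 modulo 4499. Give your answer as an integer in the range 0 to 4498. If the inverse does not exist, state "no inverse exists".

Run Euclid on (4499, 906):
4499 = 4*906 + 875
906 = 1*875 + 31
875 = 28*31 + 7
31 = 4*7 + 3
7 = 2*3 + 1
3 = 3*1 + 0
The gcd is 1. Working backward:
1 = 7 − 2·3
1 = −2·31 + 9·7
1 = 9·875 − 254·31
1 = −254·906 + 263·875
1 = 263·4499 − 1306·906
So 906·(-1306) ≡ 1 (mod 4499), and -1306 ≡ 3193 (mod 4499).

3193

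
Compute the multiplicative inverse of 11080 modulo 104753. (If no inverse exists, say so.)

gcd(104753, 11080) by repeated division:
104753 = 9×11080 + 5033
11080 = 2×5033 + 1014
5033 = 4×1014 + 977
1014 = 1×977 + 37
977 = 26×37 + 15
37 = 2×15 + 7
15 = 2×7 + 1
7 = 7×1 + 0
gcd = 1, so the inverse exists. Back-substitute:
1 = 15 − 2·7
1 = −2·37 + 5·15
1 = 5·977 − 132·37
1 = −132·1014 + 137·977
1 = 137·5033 − 680·1014
1 = −680·11080 + 1497·5033
1 = 1497·104753 − 14153·11080
Thus 11080·(-14153) ≡ 1 (mod 104753); reducing, -14153 mod 104753 = 90600.

90600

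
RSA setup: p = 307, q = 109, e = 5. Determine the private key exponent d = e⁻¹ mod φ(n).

19829

φ(n) = (p−1)(q−1) = 306·108 = 33048.
Need d with 5·d ≡ 1 (mod 33048). Apply the extended Euclidean algorithm:
33048 = 6609×5 + 3
5 = 1×3 + 2
3 = 1×2 + 1
2 = 2×1 + 0
Back-substitute:
1 = 3 − 2
1 = −5 + 2·3
1 = 2·33048 − 13219·5
So 5·(-13219) ≡ 1 (mod 33048), hence d ≡ -13219 ≡ 19829 (mod 33048).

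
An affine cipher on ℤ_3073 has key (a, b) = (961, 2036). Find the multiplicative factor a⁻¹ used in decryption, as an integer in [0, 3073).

Apply the Euclidean algorithm to 3073 and 961:
3073 = 3×961 + 190
961 = 5×190 + 11
190 = 17×11 + 3
11 = 3×3 + 2
3 = 1×2 + 1
2 = 2×1 + 0
Since gcd(961, 3073) = 1, back-substitute to write 1 as a combination:
1 = 3 − 2
1 = −11 + 4·3
1 = 4·190 − 69·11
1 = −69·961 + 349·190
1 = 349·3073 − 1116·961
Hence 961⁻¹ ≡ -1116 ≡ 1957 (mod 3073).

1957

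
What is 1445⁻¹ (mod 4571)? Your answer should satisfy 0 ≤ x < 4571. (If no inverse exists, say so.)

Extended Euclidean algorithm:
4571 = 3*1445 + 236
1445 = 6*236 + 29
236 = 8*29 + 4
29 = 7*4 + 1
4 = 4*1 + 0
gcd = 1, so the inverse exists. Back-substitute:
1 = 29 − 7·4
1 = −7·236 + 57·29
1 = 57·1445 − 349·236
1 = −349·4571 + 1104·1445
So 1445·1104 ≡ 1 (mod 4571).

1104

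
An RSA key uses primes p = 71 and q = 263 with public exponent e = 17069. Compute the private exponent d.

2049

φ(n) = (p−1)(q−1) = 70·262 = 18340.
Need d with 17069·d ≡ 1 (mod 18340). Apply the extended Euclidean algorithm:
18340 = 1*17069 + 1271
17069 = 13*1271 + 546
1271 = 2*546 + 179
546 = 3*179 + 9
179 = 19*9 + 8
9 = 1*8 + 1
8 = 8*1 + 0
Back-substitute:
1 = 9 − 8
1 = −179 + 20·9
1 = 20·546 − 61·179
1 = −61·1271 + 142·546
1 = 142·17069 − 1907·1271
1 = −1907·18340 + 2049·17069
So 17069·2049 ≡ 1 (mod 18340), hence d = 2049.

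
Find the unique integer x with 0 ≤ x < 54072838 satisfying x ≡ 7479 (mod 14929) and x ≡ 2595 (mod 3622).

Write x = 7479 + 14929·k. Then 14929·k ≡ 2595 − 7479 ≡ 2360 (mod 3622).
Need 14929⁻¹ mod 3622. Extended Euclid on (3622, 441):
3622 = 8*441 + 94
441 = 4*94 + 65
94 = 1*65 + 29
65 = 2*29 + 7
29 = 4*7 + 1
7 = 7*1 + 0
Back-substitute:
1 = 29 − 4·7
1 = −4·65 + 9·29
1 = 9·94 − 13·65
1 = −13·441 + 61·94
1 = 61·3622 − 501·441
14929⁻¹ ≡ 3121 (mod 3622), so k ≡ 3121·2360 ≡ 2034 (mod 3622).
x = 7479 + 14929·2034 = 30373065.

30373065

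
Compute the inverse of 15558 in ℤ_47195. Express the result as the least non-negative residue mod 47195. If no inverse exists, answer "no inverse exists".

11142

Extended Euclidean algorithm:
47195 = 3*15558 + 521
15558 = 29*521 + 449
521 = 1*449 + 72
449 = 6*72 + 17
72 = 4*17 + 4
17 = 4*4 + 1
4 = 4*1 + 0
gcd = 1, so the inverse exists. Back-substitute:
1 = 17 − 4·4
1 = −4·72 + 17·17
1 = 17·449 − 106·72
1 = −106·521 + 123·449
1 = 123·15558 − 3673·521
1 = −3673·47195 + 11142·15558
So 15558·11142 ≡ 1 (mod 47195).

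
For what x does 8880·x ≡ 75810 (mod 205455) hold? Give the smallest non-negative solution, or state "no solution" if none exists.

425

First find gcd(8880, 205455):
205455 = 23*8880 + 1215
8880 = 7*1215 + 375
1215 = 3*375 + 90
375 = 4*90 + 15
90 = 6*15 + 0
gcd = 15 and 15 | 75810, so solutions exist. Divide through by 15: 592x ≡ 5054 (mod 13697).
Now find 592⁻¹ mod 13697:
13697 = 23·592 + 81
592 = 7·81 + 25
81 = 3·25 + 6
25 = 4·6 + 1
6 = 6·1 + 0
Back-substitute:
1 = 25 − 4·6
1 = −4·81 + 13·25
1 = 13·592 − 95·81
1 = −95·13697 + 2198·592
So 592⁻¹ ≡ 2198 (mod 13697).
Then x ≡ 2198·5054 ≡ 425 (mod 13697); the smallest non-negative solution is x = 425.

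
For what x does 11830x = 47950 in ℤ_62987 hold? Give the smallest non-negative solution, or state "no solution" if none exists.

49201

First find gcd(11830, 62987):
62987 = 5*11830 + 3837
11830 = 3*3837 + 319
3837 = 12*319 + 9
319 = 35*9 + 4
9 = 2*4 + 1
4 = 4*1 + 0
gcd = 1, so a unique solution mod 62987 exists.
Back-substitute for the Bézout coefficients:
1 = 9 − 2·4
1 = −2·319 + 71·9
1 = 71·3837 − 854·319
1 = −854·11830 + 2633·3837
1 = 2633·62987 − 14019·11830
So 11830·(-14019) ≡ 1 (mod 62987), giving 11830⁻¹ ≡ 48968.
x ≡ 11830⁻¹·47950 ≡ 48968·47950 ≡ 49201 (mod 62987).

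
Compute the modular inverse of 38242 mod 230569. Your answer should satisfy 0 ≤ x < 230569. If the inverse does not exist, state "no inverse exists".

219216

Apply the Euclidean algorithm to 230569 and 38242:
230569 = 6×38242 + 1117
38242 = 34×1117 + 264
1117 = 4×264 + 61
264 = 4×61 + 20
61 = 3×20 + 1
20 = 20×1 + 0
Since gcd(38242, 230569) = 1, back-substitute to write 1 as a combination:
1 = 61 − 3·20
1 = −3·264 + 13·61
1 = 13·1117 − 55·264
1 = −55·38242 + 1883·1117
1 = 1883·230569 − 11353·38242
So 38242·(-11353) ≡ 1 (mod 230569), and -11353 ≡ 219216 (mod 230569).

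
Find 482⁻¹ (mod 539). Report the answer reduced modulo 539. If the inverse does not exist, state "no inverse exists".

Extended Euclidean algorithm:
539 = 1*482 + 57
482 = 8*57 + 26
57 = 2*26 + 5
26 = 5*5 + 1
5 = 5*1 + 0
Since gcd(482, 539) = 1, back-substitute to write 1 as a combination:
1 = 26 − 5·5
1 = −5·57 + 11·26
1 = 11·482 − 93·57
1 = −93·539 + 104·482
So 482·104 ≡ 1 (mod 539).

104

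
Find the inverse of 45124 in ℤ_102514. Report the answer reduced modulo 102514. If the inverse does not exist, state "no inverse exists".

no inverse exists

Euclidean algorithm on 102514, 45124:
102514 = 2·45124 + 12266
45124 = 3·12266 + 8326
12266 = 1·8326 + 3940
8326 = 2·3940 + 446
3940 = 8·446 + 372
446 = 1·372 + 74
372 = 5·74 + 2
74 = 37·2 + 0
gcd(45124, 102514) = 2 ≠ 1, so 45124 has no multiplicative inverse modulo 102514.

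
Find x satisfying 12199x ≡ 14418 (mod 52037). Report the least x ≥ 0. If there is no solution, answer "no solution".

13148

First find gcd(12199, 52037):
52037 = 4×12199 + 3241
12199 = 3×3241 + 2476
3241 = 1×2476 + 765
2476 = 3×765 + 181
765 = 4×181 + 41
181 = 4×41 + 17
41 = 2×17 + 7
17 = 2×7 + 3
7 = 2×3 + 1
3 = 3×1 + 0
gcd = 1, so a unique solution mod 52037 exists.
Back-substitute for the Bézout coefficients:
1 = 7 − 2·3
1 = −2·17 + 5·7
1 = 5·41 − 12·17
1 = −12·181 + 53·41
1 = 53·765 − 224·181
1 = −224·2476 + 725·765
1 = 725·3241 − 949·2476
1 = −949·12199 + 3572·3241
1 = 3572·52037 − 15237·12199
So 12199·(-15237) ≡ 1 (mod 52037), giving 12199⁻¹ ≡ 36800.
x ≡ 12199⁻¹·14418 ≡ 36800·14418 ≡ 13148 (mod 52037).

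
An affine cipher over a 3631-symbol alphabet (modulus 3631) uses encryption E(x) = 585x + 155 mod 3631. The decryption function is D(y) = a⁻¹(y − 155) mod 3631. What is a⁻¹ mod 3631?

Extended Euclidean algorithm:
3631 = 6*585 + 121
585 = 4*121 + 101
121 = 1*101 + 20
101 = 5*20 + 1
20 = 20*1 + 0
Since gcd(585, 3631) = 1, back-substitute to write 1 as a combination:
1 = 101 − 5·20
1 = −5·121 + 6·101
1 = 6·585 − 29·121
1 = −29·3631 + 180·585
So 585·180 ≡ 1 (mod 3631).

180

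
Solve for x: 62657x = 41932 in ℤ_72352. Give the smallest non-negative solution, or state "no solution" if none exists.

no solution

gcd(62657, 72352):
72352 = 1×62657 + 9695
62657 = 6×9695 + 4487
9695 = 2×4487 + 721
4487 = 6×721 + 161
721 = 4×161 + 77
161 = 2×77 + 7
77 = 11×7 + 0
gcd = 7, but 7 ∤ 41932, so the congruence has no solution.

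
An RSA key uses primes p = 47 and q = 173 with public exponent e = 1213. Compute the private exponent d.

φ(n) = (p−1)(q−1) = 46·172 = 7912.
Need d with 1213·d ≡ 1 (mod 7912). Apply the extended Euclidean algorithm:
7912 = 6*1213 + 634
1213 = 1*634 + 579
634 = 1*579 + 55
579 = 10*55 + 29
55 = 1*29 + 26
29 = 1*26 + 3
26 = 8*3 + 2
3 = 1*2 + 1
2 = 2*1 + 0
Back-substitute:
1 = 3 − 2
1 = −26 + 9·3
1 = 9·29 − 10·26
1 = −10·55 + 19·29
1 = 19·579 − 200·55
1 = −200·634 + 219·579
1 = 219·1213 − 419·634
1 = −419·7912 + 2733·1213
So 1213·2733 ≡ 1 (mod 7912), hence d = 2733.

2733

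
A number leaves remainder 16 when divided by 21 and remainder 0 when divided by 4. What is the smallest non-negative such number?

16

Write x = 16 + 21·k. Then 21·k ≡ 0 − 16 ≡ 0 (mod 4).
Need 21⁻¹ mod 4. Extended Euclid on (4, 1):
4 = 4×1 + 0
21⁻¹ ≡ 1 (mod 4), so k ≡ 1·0 ≡ 0 (mod 4).
x = 16 + 21·0 = 16.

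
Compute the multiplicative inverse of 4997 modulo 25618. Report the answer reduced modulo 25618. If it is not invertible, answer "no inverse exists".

Run Euclid on (25618, 4997):
25618 = 5*4997 + 633
4997 = 7*633 + 566
633 = 1*566 + 67
566 = 8*67 + 30
67 = 2*30 + 7
30 = 4*7 + 2
7 = 3*2 + 1
2 = 2*1 + 0
The gcd is 1. Working backward:
1 = 7 − 3·2
1 = −3·30 + 13·7
1 = 13·67 − 29·30
1 = −29·566 + 245·67
1 = 245·633 − 274·566
1 = −274·4997 + 2163·633
1 = 2163·25618 − 11089·4997
Thus 4997·(-11089) ≡ 1 (mod 25618); reducing, -11089 mod 25618 = 14529.

14529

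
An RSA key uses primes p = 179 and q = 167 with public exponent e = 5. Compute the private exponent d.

φ(n) = (p−1)(q−1) = 178·166 = 29548.
Need d with 5·d ≡ 1 (mod 29548). Apply the extended Euclidean algorithm:
29548 = 5909·5 + 3
5 = 1·3 + 2
3 = 1·2 + 1
2 = 2·1 + 0
Back-substitute:
1 = 3 − 2
1 = −5 + 2·3
1 = 2·29548 − 11819·5
So 5·(-11819) ≡ 1 (mod 29548), hence d ≡ -11819 ≡ 17729 (mod 29548).

17729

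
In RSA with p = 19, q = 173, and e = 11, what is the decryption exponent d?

φ(n) = (p−1)(q−1) = 18·172 = 3096.
Need d with 11·d ≡ 1 (mod 3096). Apply the extended Euclidean algorithm:
3096 = 281·11 + 5
11 = 2·5 + 1
5 = 5·1 + 0
Back-substitute:
1 = 11 − 2·5
1 = −2·3096 + 563·11
So 11·563 ≡ 1 (mod 3096), hence d = 563.

563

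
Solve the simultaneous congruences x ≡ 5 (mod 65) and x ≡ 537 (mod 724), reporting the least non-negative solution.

Write x = 5 + 65·k. Then 65·k ≡ 537 − 5 ≡ 532 (mod 724).
Need 65⁻¹ mod 724. Extended Euclid on (724, 65):
724 = 11*65 + 9
65 = 7*9 + 2
9 = 4*2 + 1
2 = 2*1 + 0
Back-substitute:
1 = 9 − 4·2
1 = −4·65 + 29·9
1 = 29·724 − 323·65
65⁻¹ ≡ 401 (mod 724), so k ≡ 401·532 ≡ 476 (mod 724).
x = 5 + 65·476 = 30945.

30945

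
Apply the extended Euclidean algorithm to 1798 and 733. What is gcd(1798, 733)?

Apply Euclid's algorithm to 1798 and 733:
1798 = 2×733 + 332
733 = 2×332 + 69
332 = 4×69 + 56
69 = 1×56 + 13
56 = 4×13 + 4
13 = 3×4 + 1
4 = 4×1 + 0
gcd(1798, 733) = 1.
Back-substituting:
1 = 13 − 3·4
1 = −3·56 + 13·13
1 = 13·69 − 16·56
1 = −16·332 + 77·69
1 = 77·733 − 170·332
1 = −170·1798 + 417·733
So 1 = (-170)·1798 + (417)·733.

1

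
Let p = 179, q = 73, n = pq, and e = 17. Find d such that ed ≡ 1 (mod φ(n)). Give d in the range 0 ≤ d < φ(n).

φ(n) = (p−1)(q−1) = 178·72 = 12816.
Need d with 17·d ≡ 1 (mod 12816). Apply the extended Euclidean algorithm:
12816 = 753·17 + 15
17 = 1·15 + 2
15 = 7·2 + 1
2 = 2·1 + 0
Back-substitute:
1 = 15 − 7·2
1 = −7·17 + 8·15
1 = 8·12816 − 6031·17
So 17·(-6031) ≡ 1 (mod 12816), hence d ≡ -6031 ≡ 6785 (mod 12816).

6785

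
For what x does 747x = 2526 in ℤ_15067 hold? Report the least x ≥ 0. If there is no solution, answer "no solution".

First find gcd(747, 15067):
15067 = 20*747 + 127
747 = 5*127 + 112
127 = 1*112 + 15
112 = 7*15 + 7
15 = 2*7 + 1
7 = 7*1 + 0
gcd = 1, so a unique solution mod 15067 exists.
Back-substitute for the Bézout coefficients:
1 = 15 − 2·7
1 = −2·112 + 15·15
1 = 15·127 − 17·112
1 = −17·747 + 100·127
1 = 100·15067 − 2017·747
So 747·(-2017) ≡ 1 (mod 15067), giving 747⁻¹ ≡ 13050.
x ≡ 747⁻¹·2526 ≡ 13050·2526 ≡ 12771 (mod 15067).

12771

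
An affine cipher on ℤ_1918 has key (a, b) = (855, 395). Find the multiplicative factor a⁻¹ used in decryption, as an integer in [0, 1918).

1835

gcd(1918, 855) by repeated division:
1918 = 2·855 + 208
855 = 4·208 + 23
208 = 9·23 + 1
23 = 23·1 + 0
The gcd is 1. Working backward:
1 = 208 − 9·23
1 = −9·855 + 37·208
1 = 37·1918 − 83·855
Thus 855·(-83) ≡ 1 (mod 1918); reducing, -83 mod 1918 = 1835.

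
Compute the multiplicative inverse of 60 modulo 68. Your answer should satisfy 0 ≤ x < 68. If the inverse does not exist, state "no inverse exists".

no inverse exists

Compute gcd(60, 68):
68 = 1·60 + 8
60 = 7·8 + 4
8 = 2·4 + 0
The gcd is 4, not 1, hence no inverse exists.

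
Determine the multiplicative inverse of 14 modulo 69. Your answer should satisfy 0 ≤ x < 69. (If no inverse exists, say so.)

5

Extended Euclidean algorithm:
69 = 4*14 + 13
14 = 1*13 + 1
13 = 13*1 + 0
The gcd is 1. Working backward:
1 = 14 − 13
1 = −69 + 5·14
So 14·5 ≡ 1 (mod 69).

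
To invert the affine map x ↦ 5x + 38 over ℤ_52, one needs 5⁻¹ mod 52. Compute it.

Run Euclid on (52, 5):
52 = 10·5 + 2
5 = 2·2 + 1
2 = 2·1 + 0
The gcd is 1. Working backward:
1 = 5 − 2·2
1 = −2·52 + 21·5
So 5·21 ≡ 1 (mod 52).

21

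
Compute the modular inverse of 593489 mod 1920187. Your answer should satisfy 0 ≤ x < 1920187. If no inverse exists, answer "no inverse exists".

683431

Extended Euclidean algorithm:
1920187 = 3×593489 + 139720
593489 = 4×139720 + 34609
139720 = 4×34609 + 1284
34609 = 26×1284 + 1225
1284 = 1×1225 + 59
1225 = 20×59 + 45
59 = 1×45 + 14
45 = 3×14 + 3
14 = 4×3 + 2
3 = 1×2 + 1
2 = 2×1 + 0
Since gcd(593489, 1920187) = 1, back-substitute to write 1 as a combination:
1 = 3 − 2
1 = −14 + 5·3
1 = 5·45 − 16·14
1 = −16·59 + 21·45
1 = 21·1225 − 436·59
1 = −436·1284 + 457·1225
1 = 457·34609 − 12318·1284
1 = −12318·139720 + 49729·34609
1 = 49729·593489 − 211234·139720
1 = −211234·1920187 + 683431·593489
So 593489·683431 ≡ 1 (mod 1920187).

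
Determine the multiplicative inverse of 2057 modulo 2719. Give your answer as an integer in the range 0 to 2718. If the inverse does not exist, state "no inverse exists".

1417

Extended Euclidean algorithm:
2719 = 1·2057 + 662
2057 = 3·662 + 71
662 = 9·71 + 23
71 = 3·23 + 2
23 = 11·2 + 1
2 = 2·1 + 0
gcd = 1, so the inverse exists. Back-substitute:
1 = 23 − 11·2
1 = −11·71 + 34·23
1 = 34·662 − 317·71
1 = −317·2057 + 985·662
1 = 985·2719 − 1302·2057
Hence 2057⁻¹ ≡ -1302 ≡ 1417 (mod 2719).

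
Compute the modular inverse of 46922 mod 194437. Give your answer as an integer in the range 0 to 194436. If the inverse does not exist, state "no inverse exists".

Extended Euclidean algorithm:
194437 = 4×46922 + 6749
46922 = 6×6749 + 6428
6749 = 1×6428 + 321
6428 = 20×321 + 8
321 = 40×8 + 1
8 = 8×1 + 0
Since gcd(46922, 194437) = 1, back-substitute to write 1 as a combination:
1 = 321 − 40·8
1 = −40·6428 + 801·321
1 = 801·6749 − 841·6428
1 = −841·46922 + 5847·6749
1 = 5847·194437 − 24229·46922
Thus 46922·(-24229) ≡ 1 (mod 194437); reducing, -24229 mod 194437 = 170208.

170208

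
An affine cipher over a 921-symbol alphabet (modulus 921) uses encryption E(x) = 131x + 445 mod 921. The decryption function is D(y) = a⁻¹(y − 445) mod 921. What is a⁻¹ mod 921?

Extended Euclidean algorithm:
921 = 7·131 + 4
131 = 32·4 + 3
4 = 1·3 + 1
3 = 3·1 + 0
Since gcd(131, 921) = 1, back-substitute to write 1 as a combination:
1 = 4 − 3
1 = −131 + 33·4
1 = 33·921 − 232·131
Thus 131·(-232) ≡ 1 (mod 921); reducing, -232 mod 921 = 689.

689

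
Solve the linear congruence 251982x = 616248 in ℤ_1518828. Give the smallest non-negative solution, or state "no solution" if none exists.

First find gcd(251982, 1518828):
1518828 = 6*251982 + 6936
251982 = 36*6936 + 2286
6936 = 3*2286 + 78
2286 = 29*78 + 24
78 = 3*24 + 6
24 = 4*6 + 0
gcd = 6 and 6 | 616248, so solutions exist. Divide through by 6: 41997x ≡ 102708 (mod 253138).
Now find 41997⁻¹ mod 253138:
253138 = 6*41997 + 1156
41997 = 36*1156 + 381
1156 = 3*381 + 13
381 = 29*13 + 4
13 = 3*4 + 1
4 = 4*1 + 0
Back-substitute:
1 = 13 − 3·4
1 = −3·381 + 88·13
1 = 88·1156 − 267·381
1 = −267·41997 + 9700·1156
1 = 9700·253138 − 58467·41997
So 41997·(-58467) ≡ 1 (mod 253138), i.e. 41997⁻¹ ≡ 194671.
Then x ≡ 194671·102708 ≡ 164138 (mod 253138); the smallest non-negative solution is x = 164138.

164138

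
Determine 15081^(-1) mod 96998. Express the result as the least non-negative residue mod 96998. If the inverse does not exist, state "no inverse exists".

no inverse exists

Compute gcd(15081, 96998):
96998 = 6×15081 + 6512
15081 = 2×6512 + 2057
6512 = 3×2057 + 341
2057 = 6×341 + 11
341 = 31×11 + 0
Since gcd = 11 > 1, 15081 is not a unit mod 96998.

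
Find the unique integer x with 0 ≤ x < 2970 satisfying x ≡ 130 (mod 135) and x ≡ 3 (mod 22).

1345

Write x = 130 + 135·k. Then 135·k ≡ 3 − 130 ≡ 5 (mod 22).
Need 135⁻¹ mod 22. Extended Euclid on (22, 3):
22 = 7×3 + 1
3 = 3×1 + 0
Back-substitute:
1 = 22 − 7·3
135⁻¹ ≡ 15 (mod 22), so k ≡ 15·5 ≡ 9 (mod 22).
x = 130 + 135·9 = 1345.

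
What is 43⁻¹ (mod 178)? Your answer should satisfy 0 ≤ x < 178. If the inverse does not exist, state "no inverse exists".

Extended Euclidean algorithm:
178 = 4×43 + 6
43 = 7×6 + 1
6 = 6×1 + 0
gcd = 1, so the inverse exists. Back-substitute:
1 = 43 − 7·6
1 = −7·178 + 29·43
So 43·29 ≡ 1 (mod 178).

29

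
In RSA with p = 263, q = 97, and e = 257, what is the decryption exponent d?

18497

φ(n) = (p−1)(q−1) = 262·96 = 25152.
Need d with 257·d ≡ 1 (mod 25152). Apply the extended Euclidean algorithm:
25152 = 97×257 + 223
257 = 1×223 + 34
223 = 6×34 + 19
34 = 1×19 + 15
19 = 1×15 + 4
15 = 3×4 + 3
4 = 1×3 + 1
3 = 3×1 + 0
Back-substitute:
1 = 4 − 3
1 = −15 + 4·4
1 = 4·19 − 5·15
1 = −5·34 + 9·19
1 = 9·223 − 59·34
1 = −59·257 + 68·223
1 = 68·25152 − 6655·257
So 257·(-6655) ≡ 1 (mod 25152), hence d ≡ -6655 ≡ 18497 (mod 25152).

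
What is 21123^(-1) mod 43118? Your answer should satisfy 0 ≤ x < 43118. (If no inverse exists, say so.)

Extended Euclidean algorithm:
43118 = 2·21123 + 872
21123 = 24·872 + 195
872 = 4·195 + 92
195 = 2·92 + 11
92 = 8·11 + 4
11 = 2·4 + 3
4 = 1·3 + 1
3 = 3·1 + 0
The gcd is 1. Working backward:
1 = 4 − 3
1 = −11 + 3·4
1 = 3·92 − 25·11
1 = −25·195 + 53·92
1 = 53·872 − 237·195
1 = −237·21123 + 5741·872
1 = 5741·43118 − 11719·21123
So 21123·(-11719) ≡ 1 (mod 43118), and -11719 ≡ 31399 (mod 43118).

31399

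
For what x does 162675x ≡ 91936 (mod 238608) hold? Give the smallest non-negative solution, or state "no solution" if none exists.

no solution

gcd(162675, 238608):
238608 = 1*162675 + 75933
162675 = 2*75933 + 10809
75933 = 7*10809 + 270
10809 = 40*270 + 9
270 = 30*9 + 0
gcd = 9, but 9 ∤ 91936, so the congruence has no solution.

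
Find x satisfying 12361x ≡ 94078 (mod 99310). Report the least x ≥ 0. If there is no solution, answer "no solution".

First find gcd(12361, 99310):
99310 = 8*12361 + 422
12361 = 29*422 + 123
422 = 3*123 + 53
123 = 2*53 + 17
53 = 3*17 + 2
17 = 8*2 + 1
2 = 2*1 + 0
gcd = 1, so a unique solution mod 99310 exists.
Back-substitute for the Bézout coefficients:
1 = 17 − 8·2
1 = −8·53 + 25·17
1 = 25·123 − 58·53
1 = −58·422 + 199·123
1 = 199·12361 − 5829·422
1 = −5829·99310 + 46831·12361
So 12361·(46831) ≡ 1 (mod 99310), giving 12361⁻¹ ≡ 46831.
x ≡ 12361⁻¹·94078 ≡ 46831·94078 ≡ 77288 (mod 99310).

77288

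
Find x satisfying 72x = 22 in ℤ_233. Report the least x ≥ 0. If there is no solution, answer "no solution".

188

First find gcd(72, 233):
233 = 3×72 + 17
72 = 4×17 + 4
17 = 4×4 + 1
4 = 4×1 + 0
gcd = 1, so a unique solution mod 233 exists.
Back-substitute for the Bézout coefficients:
1 = 17 − 4·4
1 = −4·72 + 17·17
1 = 17·233 − 55·72
So 72·(-55) ≡ 1 (mod 233), giving 72⁻¹ ≡ 178.
x ≡ 72⁻¹·22 ≡ 178·22 ≡ 188 (mod 233).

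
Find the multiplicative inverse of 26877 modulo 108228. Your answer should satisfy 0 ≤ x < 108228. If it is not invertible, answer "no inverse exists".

no inverse exists

Compute gcd(26877, 108228):
108228 = 4·26877 + 720
26877 = 37·720 + 237
720 = 3·237 + 9
237 = 26·9 + 3
9 = 3·3 + 0
The gcd is 3, not 1, hence no inverse exists.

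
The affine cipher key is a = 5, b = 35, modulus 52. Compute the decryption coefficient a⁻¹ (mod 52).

gcd(52, 5) by repeated division:
52 = 10*5 + 2
5 = 2*2 + 1
2 = 2*1 + 0
The gcd is 1. Working backward:
1 = 5 − 2·2
1 = −2·52 + 21·5
So 5·21 ≡ 1 (mod 52).

21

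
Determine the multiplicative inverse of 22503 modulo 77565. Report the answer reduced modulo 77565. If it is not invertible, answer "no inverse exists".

no inverse exists

Euclidean algorithm on 77565, 22503:
77565 = 3×22503 + 10056
22503 = 2×10056 + 2391
10056 = 4×2391 + 492
2391 = 4×492 + 423
492 = 1×423 + 69
423 = 6×69 + 9
69 = 7×9 + 6
9 = 1×6 + 3
6 = 2×3 + 0
The gcd is 3, not 1, hence no inverse exists.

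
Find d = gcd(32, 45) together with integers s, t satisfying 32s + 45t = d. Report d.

Apply Euclid's algorithm to 45 and 32:
45 = 1*32 + 13
32 = 2*13 + 6
13 = 2*6 + 1
6 = 6*1 + 0
gcd(32, 45) = 1.
Back-substituting:
1 = 13 − 2·6
1 = −2·32 + 5·13
1 = 5·45 − 7·32
So 1 = (5)·45 + (-7)·32.

1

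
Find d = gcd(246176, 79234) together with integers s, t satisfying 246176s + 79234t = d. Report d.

2

Apply Euclid's algorithm to 246176 and 79234:
246176 = 3·79234 + 8474
79234 = 9·8474 + 2968
8474 = 2·2968 + 2538
2968 = 1·2538 + 430
2538 = 5·430 + 388
430 = 1·388 + 42
388 = 9·42 + 10
42 = 4·10 + 2
10 = 5·2 + 0
gcd(246176, 79234) = 2.
Back-substituting:
2 = 42 − 4·10
2 = −4·388 + 37·42
2 = 37·430 − 41·388
2 = −41·2538 + 242·430
2 = 242·2968 − 283·2538
2 = −283·8474 + 808·2968
2 = 808·79234 − 7555·8474
2 = −7555·246176 + 23473·79234
So 2 = (-7555)·246176 + (23473)·79234.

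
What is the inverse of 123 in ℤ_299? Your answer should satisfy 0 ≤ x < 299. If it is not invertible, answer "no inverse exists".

gcd(299, 123) by repeated division:
299 = 2·123 + 53
123 = 2·53 + 17
53 = 3·17 + 2
17 = 8·2 + 1
2 = 2·1 + 0
gcd = 1, so the inverse exists. Back-substitute:
1 = 17 − 8·2
1 = −8·53 + 25·17
1 = 25·123 − 58·53
1 = −58·299 + 141·123
So 123·141 ≡ 1 (mod 299).

141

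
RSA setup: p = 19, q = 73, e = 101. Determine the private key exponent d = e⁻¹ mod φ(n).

φ(n) = (p−1)(q−1) = 18·72 = 1296.
Need d with 101·d ≡ 1 (mod 1296). Apply the extended Euclidean algorithm:
1296 = 12×101 + 84
101 = 1×84 + 17
84 = 4×17 + 16
17 = 1×16 + 1
16 = 16×1 + 0
Back-substitute:
1 = 17 − 16
1 = −84 + 5·17
1 = 5·101 − 6·84
1 = −6·1296 + 77·101
So 101·77 ≡ 1 (mod 1296), hence d = 77.

77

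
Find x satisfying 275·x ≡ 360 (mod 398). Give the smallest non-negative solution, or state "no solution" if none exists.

First find gcd(275, 398):
398 = 1*275 + 123
275 = 2*123 + 29
123 = 4*29 + 7
29 = 4*7 + 1
7 = 7*1 + 0
gcd = 1, so a unique solution mod 398 exists.
Back-substitute for the Bézout coefficients:
1 = 29 − 4·7
1 = −4·123 + 17·29
1 = 17·275 − 38·123
1 = −38·398 + 55·275
So 275·(55) ≡ 1 (mod 398), giving 275⁻¹ ≡ 55.
x ≡ 275⁻¹·360 ≡ 55·360 ≡ 298 (mod 398).

298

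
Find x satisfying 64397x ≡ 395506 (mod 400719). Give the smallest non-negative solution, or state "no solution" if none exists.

First find gcd(64397, 400719):
400719 = 6·64397 + 14337
64397 = 4·14337 + 7049
14337 = 2·7049 + 239
7049 = 29·239 + 118
239 = 2·118 + 3
118 = 39·3 + 1
3 = 3·1 + 0
gcd = 1, so a unique solution mod 400719 exists.
Back-substitute for the Bézout coefficients:
1 = 118 − 39·3
1 = −39·239 + 79·118
1 = 79·7049 − 2330·239
1 = −2330·14337 + 4739·7049
1 = 4739·64397 − 21286·14337
1 = −21286·400719 + 132455·64397
So 64397·(132455) ≡ 1 (mod 400719), giving 64397⁻¹ ≡ 132455.
x ≡ 64397⁻¹·395506 ≡ 132455·395506 ≡ 351641 (mod 400719).

351641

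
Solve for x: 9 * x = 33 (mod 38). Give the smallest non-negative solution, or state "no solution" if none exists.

29

First find gcd(9, 38):
38 = 4·9 + 2
9 = 4·2 + 1
2 = 2·1 + 0
gcd = 1, so a unique solution mod 38 exists.
Back-substitute for the Bézout coefficients:
1 = 9 − 4·2
1 = −4·38 + 17·9
So 9·(17) ≡ 1 (mod 38), giving 9⁻¹ ≡ 17.
x ≡ 9⁻¹·33 ≡ 17·33 ≡ 29 (mod 38).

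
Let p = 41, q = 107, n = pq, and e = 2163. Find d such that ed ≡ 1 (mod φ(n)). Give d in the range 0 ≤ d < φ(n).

1627

φ(n) = (p−1)(q−1) = 40·106 = 4240.
Need d with 2163·d ≡ 1 (mod 4240). Apply the extended Euclidean algorithm:
4240 = 1·2163 + 2077
2163 = 1·2077 + 86
2077 = 24·86 + 13
86 = 6·13 + 8
13 = 1·8 + 5
8 = 1·5 + 3
5 = 1·3 + 2
3 = 1·2 + 1
2 = 2·1 + 0
Back-substitute:
1 = 3 − 2
1 = −5 + 2·3
1 = 2·8 − 3·5
1 = −3·13 + 5·8
1 = 5·86 − 33·13
1 = −33·2077 + 797·86
1 = 797·2163 − 830·2077
1 = −830·4240 + 1627·2163
So 2163·1627 ≡ 1 (mod 4240), hence d = 1627.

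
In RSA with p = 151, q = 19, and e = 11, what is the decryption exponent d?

491

φ(n) = (p−1)(q−1) = 150·18 = 2700.
Need d with 11·d ≡ 1 (mod 2700). Apply the extended Euclidean algorithm:
2700 = 245×11 + 5
11 = 2×5 + 1
5 = 5×1 + 0
Back-substitute:
1 = 11 − 2·5
1 = −2·2700 + 491·11
So 11·491 ≡ 1 (mod 2700), hence d = 491.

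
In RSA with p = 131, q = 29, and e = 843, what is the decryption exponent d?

φ(n) = (p−1)(q−1) = 130·28 = 3640.
Need d with 843·d ≡ 1 (mod 3640). Apply the extended Euclidean algorithm:
3640 = 4*843 + 268
843 = 3*268 + 39
268 = 6*39 + 34
39 = 1*34 + 5
34 = 6*5 + 4
5 = 1*4 + 1
4 = 4*1 + 0
Back-substitute:
1 = 5 − 4
1 = −34 + 7·5
1 = 7·39 − 8·34
1 = −8·268 + 55·39
1 = 55·843 − 173·268
1 = −173·3640 + 747·843
So 843·747 ≡ 1 (mod 3640), hence d = 747.

747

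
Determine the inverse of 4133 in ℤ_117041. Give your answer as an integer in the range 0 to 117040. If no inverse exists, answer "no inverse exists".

Extended Euclidean algorithm:
117041 = 28·4133 + 1317
4133 = 3·1317 + 182
1317 = 7·182 + 43
182 = 4·43 + 10
43 = 4·10 + 3
10 = 3·3 + 1
3 = 3·1 + 0
gcd = 1, so the inverse exists. Back-substitute:
1 = 10 − 3·3
1 = −3·43 + 13·10
1 = 13·182 − 55·43
1 = −55·1317 + 398·182
1 = 398·4133 − 1249·1317
1 = −1249·117041 + 35370·4133
So 4133·35370 ≡ 1 (mod 117041).

35370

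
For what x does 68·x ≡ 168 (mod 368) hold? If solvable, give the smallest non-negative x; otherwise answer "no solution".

62

First find gcd(68, 368):
368 = 5*68 + 28
68 = 2*28 + 12
28 = 2*12 + 4
12 = 3*4 + 0
gcd = 4 and 4 | 168, so solutions exist. Divide through by 4: 17x ≡ 42 (mod 92).
Now find 17⁻¹ mod 92:
92 = 5*17 + 7
17 = 2*7 + 3
7 = 2*3 + 1
3 = 3*1 + 0
Back-substitute:
1 = 7 − 2·3
1 = −2·17 + 5·7
1 = 5·92 − 27·17
So 17·(-27) ≡ 1 (mod 92), i.e. 17⁻¹ ≡ 65.
Then x ≡ 65·42 ≡ 62 (mod 92); the smallest non-negative solution is x = 62.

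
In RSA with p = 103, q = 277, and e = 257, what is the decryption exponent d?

17417

φ(n) = (p−1)(q−1) = 102·276 = 28152.
Need d with 257·d ≡ 1 (mod 28152). Apply the extended Euclidean algorithm:
28152 = 109×257 + 139
257 = 1×139 + 118
139 = 1×118 + 21
118 = 5×21 + 13
21 = 1×13 + 8
13 = 1×8 + 5
8 = 1×5 + 3
5 = 1×3 + 2
3 = 1×2 + 1
2 = 2×1 + 0
Back-substitute:
1 = 3 − 2
1 = −5 + 2·3
1 = 2·8 − 3·5
1 = −3·13 + 5·8
1 = 5·21 − 8·13
1 = −8·118 + 45·21
1 = 45·139 − 53·118
1 = −53·257 + 98·139
1 = 98·28152 − 10735·257
So 257·(-10735) ≡ 1 (mod 28152), hence d ≡ -10735 ≡ 17417 (mod 28152).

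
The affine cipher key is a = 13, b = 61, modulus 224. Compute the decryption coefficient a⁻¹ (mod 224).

69

Run Euclid on (224, 13):
224 = 17×13 + 3
13 = 4×3 + 1
3 = 3×1 + 0
The gcd is 1. Working backward:
1 = 13 − 4·3
1 = −4·224 + 69·13
So 13·69 ≡ 1 (mod 224).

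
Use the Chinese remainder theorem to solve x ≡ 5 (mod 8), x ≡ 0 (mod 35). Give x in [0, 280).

Write x = 5 + 8·k. Then 8·k ≡ 0 − 5 ≡ 30 (mod 35).
Need 8⁻¹ mod 35. Extended Euclid on (35, 8):
35 = 4×8 + 3
8 = 2×3 + 2
3 = 1×2 + 1
2 = 2×1 + 0
Back-substitute:
1 = 3 − 2
1 = −8 + 3·3
1 = 3·35 − 13·8
8⁻¹ ≡ 22 (mod 35), so k ≡ 22·30 ≡ 30 (mod 35).
x = 5 + 8·30 = 245.

245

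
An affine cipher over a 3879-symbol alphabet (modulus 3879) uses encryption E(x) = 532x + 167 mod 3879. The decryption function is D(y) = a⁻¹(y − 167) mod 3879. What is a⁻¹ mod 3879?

gcd(3879, 532) by repeated division:
3879 = 7×532 + 155
532 = 3×155 + 67
155 = 2×67 + 21
67 = 3×21 + 4
21 = 5×4 + 1
4 = 4×1 + 0
Since gcd(532, 3879) = 1, back-substitute to write 1 as a combination:
1 = 21 − 5·4
1 = −5·67 + 16·21
1 = 16·155 − 37·67
1 = −37·532 + 127·155
1 = 127·3879 − 926·532
Thus 532·(-926) ≡ 1 (mod 3879); reducing, -926 mod 3879 = 2953.

2953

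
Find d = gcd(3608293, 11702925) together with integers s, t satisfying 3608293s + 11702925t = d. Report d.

Repeated division:
11702925 = 3×3608293 + 878046
3608293 = 4×878046 + 96109
878046 = 9×96109 + 13065
96109 = 7×13065 + 4654
13065 = 2×4654 + 3757
4654 = 1×3757 + 897
3757 = 4×897 + 169
897 = 5×169 + 52
169 = 3×52 + 13
52 = 4×13 + 0
gcd(3608293, 11702925) = 13.
Back-substituting:
13 = 169 − 3·52
13 = −3·897 + 16·169
13 = 16·3757 − 67·897
13 = −67·4654 + 83·3757
13 = 83·13065 − 233·4654
13 = −233·96109 + 1714·13065
13 = 1714·878046 − 15659·96109
13 = −15659·3608293 + 64350·878046
13 = 64350·11702925 − 208709·3608293
So 13 = (64350)·11702925 + (-208709)·3608293.

13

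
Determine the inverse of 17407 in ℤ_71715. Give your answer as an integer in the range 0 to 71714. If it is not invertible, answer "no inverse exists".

54568

Extended Euclidean algorithm:
71715 = 4*17407 + 2087
17407 = 8*2087 + 711
2087 = 2*711 + 665
711 = 1*665 + 46
665 = 14*46 + 21
46 = 2*21 + 4
21 = 5*4 + 1
4 = 4*1 + 0
Since gcd(17407, 71715) = 1, back-substitute to write 1 as a combination:
1 = 21 − 5·4
1 = −5·46 + 11·21
1 = 11·665 − 159·46
1 = −159·711 + 170·665
1 = 170·2087 − 499·711
1 = −499·17407 + 4162·2087
1 = 4162·71715 − 17147·17407
So 17407·(-17147) ≡ 1 (mod 71715), and -17147 ≡ 54568 (mod 71715).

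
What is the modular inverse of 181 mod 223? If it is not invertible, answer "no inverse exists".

69

Run Euclid on (223, 181):
223 = 1*181 + 42
181 = 4*42 + 13
42 = 3*13 + 3
13 = 4*3 + 1
3 = 3*1 + 0
gcd = 1, so the inverse exists. Back-substitute:
1 = 13 − 4·3
1 = −4·42 + 13·13
1 = 13·181 − 56·42
1 = −56·223 + 69·181
So 181·69 ≡ 1 (mod 223).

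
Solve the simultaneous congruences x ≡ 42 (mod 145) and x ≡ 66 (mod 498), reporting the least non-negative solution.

Write x = 42 + 145·k. Then 145·k ≡ 66 − 42 ≡ 24 (mod 498).
Need 145⁻¹ mod 498. Extended Euclid on (498, 145):
498 = 3*145 + 63
145 = 2*63 + 19
63 = 3*19 + 6
19 = 3*6 + 1
6 = 6*1 + 0
Back-substitute:
1 = 19 − 3·6
1 = −3·63 + 10·19
1 = 10·145 − 23·63
1 = −23·498 + 79·145
145⁻¹ ≡ 79 (mod 498), so k ≡ 79·24 ≡ 402 (mod 498).
x = 42 + 145·402 = 58332.

58332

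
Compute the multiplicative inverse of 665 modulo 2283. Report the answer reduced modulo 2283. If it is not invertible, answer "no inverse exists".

1847

Run Euclid on (2283, 665):
2283 = 3·665 + 288
665 = 2·288 + 89
288 = 3·89 + 21
89 = 4·21 + 5
21 = 4·5 + 1
5 = 5·1 + 0
Since gcd(665, 2283) = 1, back-substitute to write 1 as a combination:
1 = 21 − 4·5
1 = −4·89 + 17·21
1 = 17·288 − 55·89
1 = −55·665 + 127·288
1 = 127·2283 − 436·665
Hence 665⁻¹ ≡ -436 ≡ 1847 (mod 2283).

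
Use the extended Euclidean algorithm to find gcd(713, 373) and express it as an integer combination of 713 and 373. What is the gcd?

Apply Euclid's algorithm to 713 and 373:
713 = 1×373 + 340
373 = 1×340 + 33
340 = 10×33 + 10
33 = 3×10 + 3
10 = 3×3 + 1
3 = 3×1 + 0
gcd(713, 373) = 1.
Express as a combination:
1 = 10 − 3·3
1 = −3·33 + 10·10
1 = 10·340 − 103·33
1 = −103·373 + 113·340
1 = 113·713 − 216·373
So 1 = (113)·713 + (-216)·373.

1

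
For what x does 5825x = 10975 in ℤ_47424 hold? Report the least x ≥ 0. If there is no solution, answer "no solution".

First find gcd(5825, 47424):
47424 = 8×5825 + 824
5825 = 7×824 + 57
824 = 14×57 + 26
57 = 2×26 + 5
26 = 5×5 + 1
5 = 5×1 + 0
gcd = 1, so a unique solution mod 47424 exists.
Back-substitute for the Bézout coefficients:
1 = 26 − 5·5
1 = −5·57 + 11·26
1 = 11·824 − 159·57
1 = −159·5825 + 1124·824
1 = 1124·47424 − 9151·5825
So 5825·(-9151) ≡ 1 (mod 47424), giving 5825⁻¹ ≡ 38273.
x ≡ 5825⁻¹·10975 ≡ 38273·10975 ≡ 11807 (mod 47424).

11807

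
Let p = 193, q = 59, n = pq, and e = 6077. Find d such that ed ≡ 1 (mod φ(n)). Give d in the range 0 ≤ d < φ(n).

φ(n) = (p−1)(q−1) = 192·58 = 11136.
Need d with 6077·d ≡ 1 (mod 11136). Apply the extended Euclidean algorithm:
11136 = 1*6077 + 5059
6077 = 1*5059 + 1018
5059 = 4*1018 + 987
1018 = 1*987 + 31
987 = 31*31 + 26
31 = 1*26 + 5
26 = 5*5 + 1
5 = 5*1 + 0
Back-substitute:
1 = 26 − 5·5
1 = −5·31 + 6·26
1 = 6·987 − 191·31
1 = −191·1018 + 197·987
1 = 197·5059 − 979·1018
1 = −979·6077 + 1176·5059
1 = 1176·11136 − 2155·6077
So 6077·(-2155) ≡ 1 (mod 11136), hence d ≡ -2155 ≡ 8981 (mod 11136).

8981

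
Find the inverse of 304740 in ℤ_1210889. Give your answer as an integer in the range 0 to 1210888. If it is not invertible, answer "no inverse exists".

131726

Extended Euclidean algorithm:
1210889 = 3*304740 + 296669
304740 = 1*296669 + 8071
296669 = 36*8071 + 6113
8071 = 1*6113 + 1958
6113 = 3*1958 + 239
1958 = 8*239 + 46
239 = 5*46 + 9
46 = 5*9 + 1
9 = 9*1 + 0
gcd = 1, so the inverse exists. Back-substitute:
1 = 46 − 5·9
1 = −5·239 + 26·46
1 = 26·1958 − 213·239
1 = −213·6113 + 665·1958
1 = 665·8071 − 878·6113
1 = −878·296669 + 32273·8071
1 = 32273·304740 − 33151·296669
1 = −33151·1210889 + 131726·304740
So 304740·131726 ≡ 1 (mod 1210889).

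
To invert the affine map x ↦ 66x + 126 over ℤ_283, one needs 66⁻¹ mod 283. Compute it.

253

Apply the Euclidean algorithm to 283 and 66:
283 = 4×66 + 19
66 = 3×19 + 9
19 = 2×9 + 1
9 = 9×1 + 0
Since gcd(66, 283) = 1, back-substitute to write 1 as a combination:
1 = 19 − 2·9
1 = −2·66 + 7·19
1 = 7·283 − 30·66
So 66·(-30) ≡ 1 (mod 283), and -30 ≡ 253 (mod 283).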